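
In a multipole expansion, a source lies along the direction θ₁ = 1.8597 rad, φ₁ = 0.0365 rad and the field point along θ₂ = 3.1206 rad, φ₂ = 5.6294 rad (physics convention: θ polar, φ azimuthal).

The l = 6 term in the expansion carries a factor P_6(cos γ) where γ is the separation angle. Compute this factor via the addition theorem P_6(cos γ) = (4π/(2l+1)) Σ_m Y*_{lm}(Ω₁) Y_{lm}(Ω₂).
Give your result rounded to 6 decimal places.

0.129895

Term-by-term m-sum for l=6 (normalisation 4π/13 = 0.966644):
  term(m=-6) = -0.00000 - 0.00000j   from Y*(Ω₁)=0.36579 + 0.08141j, Y(Ω₂)=-0.00000 - 0.00000j
  term(m=-5) = -0.00000 - 0.00000j   from Y*(Ω₁)=-0.37942 - 0.07002j, Y(Ω₂)=0.00000 + 0.00000j
  term(m=-4) = 0.00000 - 0.00000j   from Y*(Ω₁)=-0.03193 - 0.00470j, Y(Ω₂)=-0.00000 + 0.00000j
  term(m=-3) = 0.00001 - 0.00001j   from Y*(Ω₁)=0.34235 + 0.03764j, Y(Ω₂)=0.00002 - 0.00004j
  term(m=-2) = -0.00003 - 0.00016j   from Y*(Ω₁)=-0.07271 - 0.00532j, Y(Ω₂)=0.00060 + 0.00221j
  term(m=-1) = 0.01666 + 0.01376j   from Y*(Ω₁)=-0.31283 - 0.01142j, Y(Ω₂)=-0.05480 - 0.04198j
  term(m=+0) = 0.10110 + 0.00000j   from Y*(Ω₁)=0.09986 + 0.00000j, Y(Ω₂)=1.01241 + 0.00000j
  term(m=+1) = 0.01666 - 0.01376j   from Y*(Ω₁)=0.31283 - 0.01142j, Y(Ω₂)=0.05480 - 0.04198j
  term(m=+2) = -0.00003 + 0.00016j   from Y*(Ω₁)=-0.07271 + 0.00532j, Y(Ω₂)=0.00060 - 0.00221j
  term(m=+3) = 0.00001 + 0.00001j   from Y*(Ω₁)=-0.34235 + 0.03764j, Y(Ω₂)=-0.00002 - 0.00004j
  term(m=+4) = 0.00000 + 0.00000j   from Y*(Ω₁)=-0.03193 + 0.00470j, Y(Ω₂)=-0.00000 - 0.00000j
  term(m=+5) = -0.00000 + 0.00000j   from Y*(Ω₁)=0.37942 - 0.07002j, Y(Ω₂)=-0.00000 + 0.00000j
  term(m=+6) = -0.00000 + 0.00000j   from Y*(Ω₁)=0.36579 - 0.08141j, Y(Ω₂)=-0.00000 + 0.00000j
Accumulated sum 0.13438 + 0.00000j; after 4π/(2l+1) scaling, 0.12990 + 0.00000j ⇒ P_6 = 0.129895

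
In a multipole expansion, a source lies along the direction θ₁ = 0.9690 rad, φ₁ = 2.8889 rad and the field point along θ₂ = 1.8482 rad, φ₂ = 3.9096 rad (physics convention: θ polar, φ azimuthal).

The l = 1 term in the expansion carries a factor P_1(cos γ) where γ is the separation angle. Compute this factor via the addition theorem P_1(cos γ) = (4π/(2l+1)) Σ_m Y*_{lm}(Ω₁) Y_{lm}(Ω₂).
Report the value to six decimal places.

0.259416

Expand P_1 via completeness: Σ_{m} conj(Y_{1,m}) at Ω₁ times Y_{1,m} at Ω₂ —
  term(m=-1) = 0.04947 - 0.08067j   from Y*(Ω₁)=-0.27575 + 0.07120j, Y(Ω₂)=-0.23901 + 0.23084j
  term(m=+0) = -0.03701 + 0.00000j   from Y*(Ω₁)=0.27661 + 0.00000j, Y(Ω₂)=-0.13381 + 0.00000j
  term(m=+1) = 0.04947 + 0.08067j   from Y*(Ω₁)=0.27575 + 0.07120j, Y(Ω₂)=0.23901 + 0.23084j
Total Σ_m = 0.06193 + 0.00000j. Multiply by 4.188790: 0.25942 + 0.00000j. P_1(cos γ) = 0.259416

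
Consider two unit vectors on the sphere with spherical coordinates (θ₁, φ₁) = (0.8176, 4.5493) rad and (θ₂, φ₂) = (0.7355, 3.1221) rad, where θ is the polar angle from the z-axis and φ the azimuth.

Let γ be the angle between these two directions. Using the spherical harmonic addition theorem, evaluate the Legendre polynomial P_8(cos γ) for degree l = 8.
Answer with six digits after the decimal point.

Expand P_8 via completeness: Σ_{m} conj(Y_{8,m}) at Ω₁ times Y_{8,m} at Ω₂ —
  [-8]  conj(Y_{8,-8})(Ω₁) = 0.01087 - 0.03989j ; Y_{8,-8}(Ω₂) = 0.02091 + 0.00329j ; Δ = 0.00036 - 0.00080j
  [-7]  conj(Y_{8,-7})(Ω₁) = 0.14099 + 0.06452j ; Y_{8,-7}(Ω₂) = -0.09271 - 0.01273j ; Δ = -0.01225 - 0.00778j
  [-6]  conj(Y_{8,-6})(Ω₁) = -0.19057 + 0.28324j ; Y_{8,-6}(Ω₂) = 0.24719 + 0.02904j ; Δ = -0.05533 + 0.06448j
  [-5]  conj(Y_{8,-5})(Ω₁) = -0.33608 - 0.31647j ; Y_{8,-5}(Ω₂) = -0.42817 - 0.04186j ; Δ = 0.13065 + 0.14957j
  [-4]  conj(Y_{8,-4})(Ω₁) = 0.23315 - 0.17811j ; Y_{8,-4}(Ω₂) = 0.43432 + 0.03393j ; Δ = 0.10730 - 0.06944j
  [-3]  conj(Y_{8,-3})(Ω₁) = -0.06845 - 0.12856j ; Y_{8,-3}(Ω₂) = -0.09655 - 0.00565j ; Δ = 0.00588 + 0.01280j
  [-2]  conj(Y_{8,-2})(Ω₁) = 0.36053 - 0.12195j ; Y_{8,-2}(Ω₂) = -0.33617 - 0.01311j ; Δ = -0.12280 + 0.03627j
  [-1]  conj(Y_{8,-1})(Ω₁) = 0.00474 + 0.02879j ; Y_{8,-1}(Ω₂) = 0.27161 + 0.00530j ; Δ = 0.00113 + 0.00785j
  [+0]  conj(Y_{8,0})(Ω₁) = 0.36882 + 0.00000j ; Y_{8,0}(Ω₂) = 0.26096 + 0.00000j ; Δ = 0.09625 + 0.00000j
  [+1]  conj(Y_{8,1})(Ω₁) = -0.00474 + 0.02879j ; Y_{8,1}(Ω₂) = -0.27161 + 0.00530j ; Δ = 0.00113 - 0.00785j
  [+2]  conj(Y_{8,2})(Ω₁) = 0.36053 + 0.12195j ; Y_{8,2}(Ω₂) = -0.33617 + 0.01311j ; Δ = -0.12280 - 0.03627j
  [+3]  conj(Y_{8,3})(Ω₁) = 0.06845 - 0.12856j ; Y_{8,3}(Ω₂) = 0.09655 - 0.00565j ; Δ = 0.00588 - 0.01280j
  [+4]  conj(Y_{8,4})(Ω₁) = 0.23315 + 0.17811j ; Y_{8,4}(Ω₂) = 0.43432 - 0.03393j ; Δ = 0.10730 + 0.06944j
  [+5]  conj(Y_{8,5})(Ω₁) = 0.33608 - 0.31647j ; Y_{8,5}(Ω₂) = 0.42817 - 0.04186j ; Δ = 0.13065 - 0.14957j
  [+6]  conj(Y_{8,6})(Ω₁) = -0.19057 - 0.28324j ; Y_{8,6}(Ω₂) = 0.24719 - 0.02904j ; Δ = -0.05533 - 0.06448j
  [+7]  conj(Y_{8,7})(Ω₁) = -0.14099 + 0.06452j ; Y_{8,7}(Ω₂) = 0.09271 - 0.01273j ; Δ = -0.01225 + 0.00778j
  [+8]  conj(Y_{8,8})(Ω₁) = 0.01087 + 0.03989j ; Y_{8,8}(Ω₂) = 0.02091 - 0.00329j ; Δ = 0.00036 + 0.00080j
Accumulated sum 0.20614 - 0.00000j; after 4π/(2l+1) scaling, 0.15238 - 0.00000j ⇒ P_8 = 0.152381

0.152381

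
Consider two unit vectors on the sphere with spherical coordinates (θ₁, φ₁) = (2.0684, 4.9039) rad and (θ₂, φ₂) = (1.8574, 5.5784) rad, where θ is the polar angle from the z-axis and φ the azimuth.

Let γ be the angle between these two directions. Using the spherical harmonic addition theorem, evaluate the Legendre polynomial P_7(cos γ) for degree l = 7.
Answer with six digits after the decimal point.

Expand P_7 via completeness: Σ_{m} conj(Y_{7,m}) at Ω₁ times Y_{7,m} at Ω₂ —
  m=-7: -0.19696 + 0.04616j × 0.08193 - 0.36450j = 0.00069 + 0.07557j  (running Σ = 0.00069 + 0.07557j)
  m=-6: 0.16830 + 0.37513j × 0.19158 + 0.36472j = -0.10457 + 0.13325j  (running Σ = -0.10388 + 0.20883j)
  m=-5: 0.30844 - 0.21706j × -0.01076 - 0.00433j = -0.00426 + 0.00100j  (running Σ = -0.10814 + 0.20983j)
  m=-4: 0.00574 + 0.00552j × -0.32666 + 0.10914j = -0.00248 - 0.00118j  (running Σ = -0.11062 + 0.20865j)
  m=-3: 0.18823 - 0.29076j × 0.06874 - 0.11375j = -0.02014 - 0.04140j  (running Σ = -0.13076 + 0.16725j)
  m=-2: -0.14115 - 0.05687j × -0.04653 - 0.28609j = -0.00970 + 0.04303j  (running Σ = -0.14046 + 0.21028j)
  m=-1: 0.05488 - 0.28303j × 0.13284 + 0.11298j = 0.03927 - 0.03140j  (running Σ = -0.10119 + 0.17888j)
  m=0: -0.19129 + 0.00000j × 0.27089 + 0.00000j = -0.05182 + 0.00000j  (running Σ = -0.15301 + 0.17888j)
  m=1: -0.05488 - 0.28303j × -0.13284 + 0.11298j = 0.03927 + 0.03140j  (running Σ = -0.11374 + 0.21028j)
  m=2: -0.14115 + 0.05687j × -0.04653 + 0.28609j = -0.00970 - 0.04303j  (running Σ = -0.12345 + 0.16725j)
  m=3: -0.18823 - 0.29076j × -0.06874 - 0.11375j = -0.02014 + 0.04140j  (running Σ = -0.14358 + 0.20865j)
  m=4: 0.00574 - 0.00552j × -0.32666 - 0.10914j = -0.00248 + 0.00118j  (running Σ = -0.14606 + 0.20983j)
  m=5: -0.30844 - 0.21706j × 0.01076 - 0.00433j = -0.00426 - 0.00100j  (running Σ = -0.15032 + 0.20883j)
  m=6: 0.16830 - 0.37513j × 0.19158 - 0.36472j = -0.10457 - 0.13325j  (running Σ = -0.25489 + 0.07557j)
  m=7: 0.19696 + 0.04616j × -0.08193 - 0.36450j = 0.00069 - 0.07557j  (running Σ = -0.25420 + 0.00000j)
Total Σ_m = -0.25420 + 0.00000j. Multiply by 0.837758: -0.21296 + 0.00000j. P_7(cos γ) = -0.212960

-0.212960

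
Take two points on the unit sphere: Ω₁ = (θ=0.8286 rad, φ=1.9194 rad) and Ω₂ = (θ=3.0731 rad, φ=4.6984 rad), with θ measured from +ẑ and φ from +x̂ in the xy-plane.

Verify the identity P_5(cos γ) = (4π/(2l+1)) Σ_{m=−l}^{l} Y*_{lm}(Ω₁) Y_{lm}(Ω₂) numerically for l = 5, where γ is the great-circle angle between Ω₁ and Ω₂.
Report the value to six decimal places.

Term-by-term m-sum for l=5 (normalisation 4π/11 = 1.142397):
  term(m=-5) = (0.000000, -0.000000)   from Y*(Ω₁)=(-0.099418, -0.017293), Y(Ω₂)=(-0.000000, 0.000001)
  term(m=-4) = (-0.000001, -0.000009)   from Y*(Ω₁)=(0.051353, 0.288121), Y(Ω₂)=(-0.000032, -0.000002)
  term(m=-3) = (-0.000177, -0.000337)   from Y*(Ω₁)=(0.372871, -0.215967), Y(Ω₂)=(0.000037, -0.000882)
  term(m=-2) = (-0.002714, -0.002405)   from Y*(Ω₁)=(-0.176751, -0.148033), Y(Ω₂)=(0.015722, 0.000440)
  term(m=-1) = (0.038561, 0.014629)   from Y*(Ω₁)=(0.081672, -0.224716), Y(Ω₂)=(-0.002413, 0.172477)
  term(m=+0) = (0.273423, 0.000000)   from Y*(Ω₁)=(-0.302806, -0.000000), Y(Ω₂)=(-0.902966, 0.000000)
  term(m=+1) = (0.038561, -0.014629)   from Y*(Ω₁)=(-0.081672, -0.224716), Y(Ω₂)=(0.002413, 0.172477)
  term(m=+2) = (-0.002714, 0.002405)   from Y*(Ω₁)=(-0.176751, 0.148033), Y(Ω₂)=(0.015722, -0.000440)
  term(m=+3) = (-0.000177, 0.000337)   from Y*(Ω₁)=(-0.372871, -0.215967), Y(Ω₂)=(-0.000037, -0.000882)
  term(m=+4) = (-0.000001, 0.000009)   from Y*(Ω₁)=(0.051353, -0.288121), Y(Ω₂)=(-0.000032, 0.000002)
  term(m=+5) = (0.000000, 0.000000)   from Y*(Ω₁)=(0.099418, -0.017293), Y(Ω₂)=(0.000000, 0.000001)
Accumulated sum (0.344763, 0.000000); after 4π/(2l+1) scaling, (0.393856, 0.000000) ⇒ P_5 = 0.393856

0.393856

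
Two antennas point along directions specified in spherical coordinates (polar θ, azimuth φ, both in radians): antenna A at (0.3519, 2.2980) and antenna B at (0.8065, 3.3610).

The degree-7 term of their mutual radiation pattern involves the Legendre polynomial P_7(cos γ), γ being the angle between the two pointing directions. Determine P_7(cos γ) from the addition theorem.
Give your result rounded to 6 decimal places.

-0.119673

Summing Y*_{l m}(θ₁,φ₁)·Y_{l m}(θ₂,φ₂) over m ∈ [−7, 7]; prefactor 4π/(2·7+1) = 0.837758:
  term(m=-7) = 0.00001 - 0.00001j   from Y*(Ω₁)=-0.00027 - 0.00011j, Y(Ω₂)=-0.00178 + 0.05104j
  term(m=-6) = 0.00054 - 0.00005j   from Y*(Ω₁)=0.00101 + 0.00277j, Y(Ω₂)=0.04610 - 0.17731j
  term(m=-5) = 0.00398 + 0.00578j   from Y*(Ω₁)=0.00886 - 0.01643j, Y(Ω₂)=-0.17148 + 0.33446j
  term(m=-4) = -0.01625 + 0.03277j   from Y*(Ω₁)=-0.08000 + 0.01897j, Y(Ω₂)=0.28424 - 0.34218j
  term(m=-3) = -0.04409 + 0.00209j   from Y*(Ω₁)=0.20739 + 0.14520j, Y(Ω₂)=-0.13792 + 0.10665j
  term(m=-2) = 0.07375 + 0.11890j   from Y*(Ω₁)=-0.05898 - 0.50448j, Y(Ω₂)=-0.24938 + 0.11704j
  term(m=-1) = -0.07715 + 0.13865j   from Y*(Ω₁)=-0.33861 + 0.38051j, Y(Ω₂)=0.30404 - 0.06780j
  term(m=+0) = -0.02441 + 0.00000j   from Y*(Ω₁)=-0.12802 + 0.00000j, Y(Ω₂)=0.19070 + 0.00000j
  term(m=+1) = -0.07715 - 0.13865j   from Y*(Ω₁)=0.33861 + 0.38051j, Y(Ω₂)=-0.30404 - 0.06780j
  term(m=+2) = 0.07375 - 0.11890j   from Y*(Ω₁)=-0.05898 + 0.50448j, Y(Ω₂)=-0.24938 - 0.11704j
  term(m=+3) = -0.04409 - 0.00209j   from Y*(Ω₁)=-0.20739 + 0.14520j, Y(Ω₂)=0.13792 + 0.10665j
  term(m=+4) = -0.01625 - 0.03277j   from Y*(Ω₁)=-0.08000 - 0.01897j, Y(Ω₂)=0.28424 + 0.34218j
  term(m=+5) = 0.00398 - 0.00578j   from Y*(Ω₁)=-0.00886 - 0.01643j, Y(Ω₂)=0.17148 + 0.33446j
  term(m=+6) = 0.00054 + 0.00005j   from Y*(Ω₁)=0.00101 - 0.00277j, Y(Ω₂)=0.04610 + 0.17731j
  term(m=+7) = 0.00001 + 0.00001j   from Y*(Ω₁)=0.00027 - 0.00011j, Y(Ω₂)=0.00178 + 0.05104j
Σ over m = -0.14285 + 0.00000j; ×(4π/15) → -0.11967 + 0.00000j. Real part: -0.119673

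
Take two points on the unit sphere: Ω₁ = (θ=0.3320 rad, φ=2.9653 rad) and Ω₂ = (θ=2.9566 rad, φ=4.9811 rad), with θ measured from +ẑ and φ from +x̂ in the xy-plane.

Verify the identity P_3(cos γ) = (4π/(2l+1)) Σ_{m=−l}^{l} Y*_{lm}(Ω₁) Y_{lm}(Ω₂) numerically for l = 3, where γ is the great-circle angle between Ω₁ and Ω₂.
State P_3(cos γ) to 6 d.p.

Addition theorem: P_3(cos γ) = (4π/7) Σ_m Y*_{lm}(Ω₁) Y_{lm}(Ω₂), m = −3…3:
  m=-3: -0.01247 + 0.00729j × -0.00187 - 0.00180j = 0.00004 + 0.00001j  (running Σ = 0.00004 + 0.00001j)
  m=-2: 0.09633 - 0.03544j × 0.02920 - 0.01740j = 0.00220 - 0.00271j  (running Σ = 0.00223 - 0.00270j)
  m=-1: -0.35973 + 0.06408j × 0.06046 + 0.21955j = -0.03582 - 0.07511j  (running Σ = -0.03359 - 0.07781j)
  m=0: 0.51820 + 0.00000j × -0.67157 + 0.00000j = -0.34801 + 0.00000j  (running Σ = -0.38159 - 0.07781j)
  m=1: 0.35973 + 0.06408j × -0.06046 + 0.21955j = -0.03582 + 0.07511j  (running Σ = -0.41741 - 0.00270j)
  m=2: 0.09633 + 0.03544j × 0.02920 + 0.01740j = 0.00220 + 0.00271j  (running Σ = -0.41522 + 0.00001j)
  m=3: 0.01247 + 0.00729j × 0.00187 - 0.00180j = 0.00004 - 0.00001j  (running Σ = -0.41518 + 0.00000j)
Σ over m = -0.41518 + 0.00000j; ×(4π/7) → -0.74533 + 0.00000j. Real part: -0.745327

-0.745327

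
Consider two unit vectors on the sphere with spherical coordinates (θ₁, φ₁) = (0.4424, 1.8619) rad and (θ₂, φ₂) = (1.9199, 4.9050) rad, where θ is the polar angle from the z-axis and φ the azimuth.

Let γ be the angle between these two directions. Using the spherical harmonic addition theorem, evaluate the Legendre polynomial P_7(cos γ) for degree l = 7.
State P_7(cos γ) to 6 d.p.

-0.119139

Term-by-term m-sum for l=7 (normalisation 4π/15 = 0.837758):
  m=-7: Y*=0.00118 + 0.00059j  Y=-0.31552 - 0.07139j  product -0.00033 - 0.00027j
  m=-6: Y*=0.00182 - 0.01025j  Y=0.17770 - 0.40318j  product -0.00381 - 0.00256j
  m=-5: Y*=-0.05041 + 0.00584j  Y=0.11499 + 0.07998j  product -0.00626 - 0.00336j
  m=-4: Y*=0.06708 + 0.15588j  Y=0.20772 - 0.20160j  product 0.04536 + 0.01886j
  m=-3: Y*=0.29596 - 0.24801j  Y=0.13861 + 0.21257j  product 0.09374 + 0.02853j
  m=-2: Y*=-0.44474 - 0.29278j  Y=0.17900 - 0.07258j  product -0.10086 - 0.02013j
  m=-1: Y*=-0.06896 + 0.23017j  Y=0.05407 + 0.27724j  product -0.06754 - 0.00667j
  m=+0: Y*=-0.38731 + 0.00000j  Y=0.16219 + 0.00000j  product -0.06282 + 0.00000j
  m=+1: Y*=0.06896 + 0.23017j  Y=-0.05407 + 0.27724j  product -0.06754 + 0.00667j
  m=+2: Y*=-0.44474 + 0.29278j  Y=0.17900 + 0.07258j  product -0.10086 + 0.02013j
  m=+3: Y*=-0.29596 - 0.24801j  Y=-0.13861 + 0.21257j  product 0.09374 - 0.02853j
  m=+4: Y*=0.06708 - 0.15588j  Y=0.20772 + 0.20160j  product 0.04536 - 0.01886j
  m=+5: Y*=0.05041 + 0.00584j  Y=-0.11499 + 0.07998j  product -0.00626 + 0.00336j
  m=+6: Y*=0.00182 + 0.01025j  Y=0.17770 + 0.40318j  product -0.00381 + 0.00256j
  m=+7: Y*=-0.00118 + 0.00059j  Y=0.31552 - 0.07139j  product -0.00033 + 0.00027j
Total Σ_m = -0.14221 - 0.00000j. Multiply by 0.837758: -0.11914 - 0.00000j. P_7(cos γ) = -0.119139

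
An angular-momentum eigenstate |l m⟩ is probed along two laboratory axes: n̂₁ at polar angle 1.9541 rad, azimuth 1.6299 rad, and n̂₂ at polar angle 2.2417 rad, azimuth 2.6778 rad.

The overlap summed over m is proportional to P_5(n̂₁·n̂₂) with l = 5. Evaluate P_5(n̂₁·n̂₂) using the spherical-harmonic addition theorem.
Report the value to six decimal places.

-0.140932

Addition theorem: P_5(cos γ) = (4π/11) Σ_m Y*_{lm}(Ω₁) Y_{lm}(Ω₂), m = −5…5:
  term(m=-5) = +0.021919+0.037660i   from Y*(Ω₁)=-0.092747+0.304657i, Y(Ω₂)=+0.093083-0.100286i
  term(m=-4) = -0.069394+0.120978i   from Y*(Ω₁)=-0.394801-0.095115i, Y(Ω₂)=+0.096353-0.329640i
  term(m=-3) = -0.029426+0.000062i   from Y*(Ω₁)=+0.012597-0.070298i, Y(Ω₂)=-0.073528-0.405406i
  term(m=-2) = +0.016352+0.028231i   from Y*(Ω₁)=-0.314211-0.037316i, Y(Ω₂)=-0.061840-0.082504i
  term(m=-1) = +0.025947-0.045014i   from Y*(Ω₁)=+0.009603-0.162289i, Y(Ω₂)=+0.285831+0.142967i
  term(m=+0) = -0.054163-0.000000i   from Y*(Ω₁)=-0.281751-0.000000i, Y(Ω₂)=+0.192238+0.000000i
  term(m=+1) = +0.025947+0.045014i   from Y*(Ω₁)=-0.009603-0.162289i, Y(Ω₂)=-0.285831+0.142967i
  term(m=+2) = +0.016352-0.028231i   from Y*(Ω₁)=-0.314211+0.037316i, Y(Ω₂)=-0.061840+0.082504i
  term(m=+3) = -0.029426-0.000062i   from Y*(Ω₁)=-0.012597-0.070298i, Y(Ω₂)=+0.073528-0.405406i
  term(m=+4) = -0.069394-0.120978i   from Y*(Ω₁)=-0.394801+0.095115i, Y(Ω₂)=+0.096353+0.329640i
  term(m=+5) = +0.021919-0.037660i   from Y*(Ω₁)=+0.092747+0.304657i, Y(Ω₂)=-0.093083-0.100286i
Σ over m = -0.123365-0.000000i; ×(4π/11) → -0.140932-0.000000i. Real part: -0.140932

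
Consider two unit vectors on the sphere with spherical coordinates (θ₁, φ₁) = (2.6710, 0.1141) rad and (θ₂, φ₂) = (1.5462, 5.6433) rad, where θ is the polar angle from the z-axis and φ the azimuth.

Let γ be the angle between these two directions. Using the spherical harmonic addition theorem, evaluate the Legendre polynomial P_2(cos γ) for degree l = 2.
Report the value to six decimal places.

-0.357238

Summing Y*_{l m}(θ₁,φ₁)·Y_{l m}(θ₂,φ₂) over m ∈ [−2, 2]; prefactor 4π/(2·2+1) = 2.513274:
  m=-2: Y*=+0.077353+0.017965i  Y=+0.110769+0.369808i  product +0.001925+0.030596i
  m=-1: Y*=-0.310179-0.035546i  Y=+0.015236+0.011341i  product -0.004323-0.004059i
  m=+0: Y*=+0.436264-0.000000i  Y=-0.314819+0.000000i  product -0.137344+0.000000i
  m=+1: Y*=+0.310179-0.035546i  Y=-0.015236+0.011341i  product -0.004323+0.004059i
  m=+2: Y*=+0.077353-0.017965i  Y=+0.110769-0.369808i  product +0.001925-0.030596i
Total Σ_m = -0.142141+0.000000i. Multiply by 2.513274: -0.357238+0.000000i. P_2(cos γ) = -0.357238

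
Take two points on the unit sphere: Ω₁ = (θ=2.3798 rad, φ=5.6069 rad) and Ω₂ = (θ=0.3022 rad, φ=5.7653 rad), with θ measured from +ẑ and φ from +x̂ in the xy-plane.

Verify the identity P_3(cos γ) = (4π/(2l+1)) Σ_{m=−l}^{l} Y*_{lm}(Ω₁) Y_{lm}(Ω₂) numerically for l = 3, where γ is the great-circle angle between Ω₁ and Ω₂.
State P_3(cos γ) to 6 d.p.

0.441477

Summing Y*_{l m}(θ₁,φ₁)·Y_{l m}(θ₂,φ₂) over m ∈ [−3, 3]; prefactor 4π/(2·3+1) = 1.795196:
  term(m=-3) = 0.00134 - 0.00069j   from Y*(Ω₁)=-0.06067 - 0.12305j, Y(Ω₂)=0.00019 + 0.01100j
  term(m=-2) = -0.02893 + 0.00949j   from Y*(Ω₁)=-0.07627 + 0.34395j, Y(Ω₂)=0.04406 + 0.07435j
  term(m=-1) = 0.12194 - 0.01948j   from Y*(Ω₁)=0.28148 - 0.22590j, Y(Ω₂)=0.29728 + 0.16938j
  term(m=+0) = 0.05723 + 0.00000j   from Y*(Ω₁)=0.10316 + 0.00000j, Y(Ω₂)=0.55474 + 0.00000j
  term(m=+1) = 0.12194 + 0.01948j   from Y*(Ω₁)=-0.28148 - 0.22590j, Y(Ω₂)=-0.29728 + 0.16938j
  term(m=+2) = -0.02893 - 0.00949j   from Y*(Ω₁)=-0.07627 - 0.34395j, Y(Ω₂)=0.04406 - 0.07435j
  term(m=+3) = 0.00134 + 0.00069j   from Y*(Ω₁)=0.06067 - 0.12305j, Y(Ω₂)=-0.00019 + 0.01100j
Total Σ_m = 0.24592 - 0.00000j. Multiply by 1.795196: 0.44148 - 0.00000j. P_3(cos γ) = 0.441477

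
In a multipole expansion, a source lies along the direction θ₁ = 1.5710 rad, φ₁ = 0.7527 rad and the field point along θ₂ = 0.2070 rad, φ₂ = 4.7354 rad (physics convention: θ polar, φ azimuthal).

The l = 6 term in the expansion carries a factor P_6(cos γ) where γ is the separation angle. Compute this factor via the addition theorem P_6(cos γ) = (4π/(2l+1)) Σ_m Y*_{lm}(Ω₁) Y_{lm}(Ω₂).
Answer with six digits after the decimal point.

-0.195832

Term-by-term m-sum for l=6 (normalisation 4π/13 = 0.966644):
  term(m=-6) = +0.000006+0.000017i   from Y*(Ω₁)=-0.094169-0.473817i, Y(Ω₂)=-0.000036+0.000005i
  term(m=-5) = -0.000000+0.000000i   from Y*(Ω₁)=+0.000277+0.000199i, Y(Ω₂)=+0.000069+0.000597i
  term(m=-4) = +0.002112-0.000479i   from Y*(Ω₁)=+0.353734-0.046531i, Y(Ω₂)=+0.006044-0.000558i
  term(m=-3) = +0.000014+0.000010i   from Y*(Ω₁)=-0.000253+0.000308i, Y(Ω₂)=-0.002877-0.041604i
  term(m=-2) = -0.006990-0.062481i   from Y*(Ω₁)=+0.021284+0.324999i, Y(Ω₂)=-0.192832+0.008881i
  term(m=-1) = +0.000152-0.000169i   from Y*(Ω₁)=-0.000306-0.000287i, Y(Ω₂)=+0.012466+0.541638i
  term(m=+0) = -0.193175-0.000000i   from Y*(Ω₁)=-0.317846-0.000000i, Y(Ω₂)=+0.607762+0.000000i
  term(m=+1) = +0.000152+0.000169i   from Y*(Ω₁)=+0.000306-0.000287i, Y(Ω₂)=-0.012466+0.541638i
  term(m=+2) = -0.006990+0.062481i   from Y*(Ω₁)=+0.021284-0.324999i, Y(Ω₂)=-0.192832-0.008881i
  term(m=+3) = +0.000014-0.000010i   from Y*(Ω₁)=+0.000253+0.000308i, Y(Ω₂)=+0.002877-0.041604i
  term(m=+4) = +0.002112+0.000479i   from Y*(Ω₁)=+0.353734+0.046531i, Y(Ω₂)=+0.006044+0.000558i
  term(m=+5) = -0.000000-0.000000i   from Y*(Ω₁)=-0.000277+0.000199i, Y(Ω₂)=-0.000069+0.000597i
  term(m=+6) = +0.000006-0.000017i   from Y*(Ω₁)=-0.094169+0.473817i, Y(Ω₂)=-0.000036-0.000005i
Accumulated sum -0.202590+0.000000i; after 4π/(2l+1) scaling, -0.195832+0.000000i ⇒ P_6 = -0.195832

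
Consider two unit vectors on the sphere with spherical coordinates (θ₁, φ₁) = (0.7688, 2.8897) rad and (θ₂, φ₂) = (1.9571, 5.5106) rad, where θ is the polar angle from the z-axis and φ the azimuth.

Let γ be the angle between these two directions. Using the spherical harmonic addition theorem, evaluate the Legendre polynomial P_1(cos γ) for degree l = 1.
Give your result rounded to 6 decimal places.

Addition theorem: P_1(cos γ) = (4π/3) Σ_m Y*_{lm}(Ω₁) Y_{lm}(Ω₂), m = −1…1:
  term(m=-1) = -0.066688-0.038244i   from Y*(Ω₁)=-0.232632+0.059870i, Y(Ω₂)=+0.229179+0.223380i
  term(m=+0) = -0.064649+0.000000i   from Y*(Ω₁)=+0.351181-0.000000i, Y(Ω₂)=-0.184089+0.000000i
  term(m=+1) = -0.066688+0.038244i   from Y*(Ω₁)=+0.232632+0.059870i, Y(Ω₂)=-0.229179+0.223380i
Accumulated sum -0.198025+0.000000i; after 4π/(2l+1) scaling, -0.829486+0.000000i ⇒ P_1 = -0.829486

-0.829486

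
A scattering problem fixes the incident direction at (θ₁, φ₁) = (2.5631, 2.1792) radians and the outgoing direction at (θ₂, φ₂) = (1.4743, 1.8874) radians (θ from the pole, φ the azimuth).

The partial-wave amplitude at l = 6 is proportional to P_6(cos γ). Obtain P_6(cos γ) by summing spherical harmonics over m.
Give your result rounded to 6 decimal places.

Addition theorem: P_6(cos γ) = (4π/13) Σ_m Y*_{lm}(Ω₁) Y_{lm}(Ω₂), m = −6…6:
  m=-6: 0.01127 + 0.00629j × 0.15170 + 0.44459j = -0.00109 + 0.00597j  (running Σ = -0.00109 + 0.00597j)
  m=-5: 0.00681 + 0.06813j × -0.15750 + 0.00193j = -0.00120 - 0.01072j  (running Σ = -0.00229 - 0.00475j)
  m=-4: -0.16257 + 0.13917j × -0.09424 + 0.29998j = -0.02643 - 0.06188j  (running Σ = -0.02872 - 0.06664j)
  m=-3: -0.40651 - 0.10571j × -0.14586 - 0.10435j = 0.04826 + 0.05784j  (running Σ = 0.01955 - 0.00880j)
  m=-2: -0.15524 - 0.42008j × -0.21739 + 0.15958j = 0.10078 + 0.06655j  (running Σ = 0.12033 + 0.05775j)
  m=-1: 0.02016 - 0.02895j × -0.05811 - 0.17737j = -0.00631 - 0.00189j  (running Σ = 0.11403 + 0.05586j)
  m=0: -0.42039 + 0.00000j × -0.25760 + 0.00000j = 0.10829 + 0.00000j  (running Σ = 0.22232 + 0.05586j)
  m=1: -0.02016 - 0.02895j × 0.05811 - 0.17737j = -0.00631 + 0.00189j  (running Σ = 0.21601 + 0.05775j)
  m=2: -0.15524 + 0.42008j × -0.21739 - 0.15958j = 0.10078 - 0.06655j  (running Σ = 0.31680 - 0.00880j)
  m=3: 0.40651 - 0.10571j × 0.14586 - 0.10435j = 0.04826 - 0.05784j  (running Σ = 0.36506 - 0.06664j)
  m=4: -0.16257 - 0.13917j × -0.09424 - 0.29998j = -0.02643 + 0.06188j  (running Σ = 0.33863 - 0.00475j)
  m=5: -0.00681 + 0.06813j × 0.15750 + 0.00193j = -0.00120 + 0.01072j  (running Σ = 0.33743 + 0.00597j)
  m=6: 0.01127 - 0.00629j × 0.15170 - 0.44459j = -0.00109 - 0.00597j  (running Σ = 0.33634 - 0.00000j)
Total Σ_m = 0.33634 - 0.00000j. Multiply by 0.966644: 0.32512 - 0.00000j. P_6(cos γ) = 0.325123

0.325123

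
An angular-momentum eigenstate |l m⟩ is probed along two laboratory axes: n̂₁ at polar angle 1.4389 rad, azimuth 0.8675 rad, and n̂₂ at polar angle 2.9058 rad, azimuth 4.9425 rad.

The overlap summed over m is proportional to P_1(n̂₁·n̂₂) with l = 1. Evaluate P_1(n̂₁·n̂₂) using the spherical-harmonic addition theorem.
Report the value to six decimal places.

-0.265691

Expand P_1 via completeness: Σ_{m} conj(Y_{1,m}) at Ω₁ times Y_{1,m} at Ω₂ —
  m=-1: 0.22150 + 0.26122j × 0.01841 + 0.07858j = -0.01645 + 0.02222j  (running Σ = -0.01645 + 0.02222j)
  m=0: 0.06426 + 0.00000j × -0.47508 + 0.00000j = -0.03053 + 0.00000j  (running Σ = -0.04698 + 0.02222j)
  m=1: -0.22150 + 0.26122j × -0.01841 + 0.07858j = -0.01645 - 0.02222j  (running Σ = -0.06343 + 0.00000j)
Total Σ_m = -0.06343 + 0.00000j. Multiply by 4.188790: -0.26569 + 0.00000j. P_1(cos γ) = -0.265691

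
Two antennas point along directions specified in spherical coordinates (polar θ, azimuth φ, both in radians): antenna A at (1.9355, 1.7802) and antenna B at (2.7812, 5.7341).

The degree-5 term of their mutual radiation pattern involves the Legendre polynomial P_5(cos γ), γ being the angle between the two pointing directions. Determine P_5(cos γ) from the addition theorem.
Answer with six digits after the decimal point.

Addition theorem: P_5(cos γ) = (4π/11) Σ_m Y*_{lm}(Ω₁) Y_{lm}(Ω₂), m = −5…5:
  m=-5: -0.28602 + 0.16520j × -0.00234 + 0.00098j = 0.00051 - 0.00067j  (running Σ = 0.00051 - 0.00067j)
  m=-4: -0.26687 - 0.29631j × 0.01244 - 0.01722j = -0.00842 + 0.00091j  (running Σ = -0.00791 + 0.00024j)
  m=-3: 0.02403 - 0.03308j × -0.00797 + 0.10408j = 0.00325 + 0.00276j  (running Σ = -0.00466 + 0.00301j)
  m=-2: -0.29804 - 0.13267j × -0.14606 - 0.28568j = 0.00563 + 0.10452j  (running Σ = 0.00097 + 0.10753j)
  m=-1: 0.02744 - 0.12912j × 0.46656 + 0.28547j = 0.04966 - 0.05241j  (running Σ = 0.05063 + 0.05512j)
  m=0: -0.29677 + 0.00000j × -0.22000 + 0.00000j = 0.06529 + 0.00000j  (running Σ = 0.11592 + 0.05512j)
  m=1: -0.02744 - 0.12912j × -0.46656 + 0.28547j = 0.04966 + 0.05241j  (running Σ = 0.16558 + 0.10753j)
  m=2: -0.29804 + 0.13267j × -0.14606 + 0.28568j = 0.00563 - 0.10452j  (running Σ = 0.17121 + 0.00301j)
  m=3: -0.02403 - 0.03308j × 0.00797 + 0.10408j = 0.00325 - 0.00276j  (running Σ = 0.17446 + 0.00024j)
  m=4: -0.26687 + 0.29631j × 0.01244 + 0.01722j = -0.00842 - 0.00091j  (running Σ = 0.16604 - 0.00067j)
  m=5: 0.28602 + 0.16520j × 0.00234 + 0.00098j = 0.00051 + 0.00067j  (running Σ = 0.16655 + 0.00000j)
Total Σ_m = 0.16655 + 0.00000j. Multiply by 1.142397: 0.19026 + 0.00000j. P_5(cos γ) = 0.190263

0.190263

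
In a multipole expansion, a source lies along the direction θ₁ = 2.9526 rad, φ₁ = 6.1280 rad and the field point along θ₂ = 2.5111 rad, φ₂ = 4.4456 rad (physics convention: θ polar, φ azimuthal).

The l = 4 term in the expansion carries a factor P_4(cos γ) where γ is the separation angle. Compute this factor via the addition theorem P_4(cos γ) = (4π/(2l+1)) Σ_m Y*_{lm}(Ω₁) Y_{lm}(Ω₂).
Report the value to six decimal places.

-0.284576

Expand P_4 via completeness: Σ_{m} conj(Y_{4,m}) at Ω₁ times Y_{4,m} at Ω₂ —
  m=-4: +0.000448-0.000321i × +0.025799+0.046820i = +0.000027+0.000013i  (running Σ = +0.000027+0.000013i)
  m=-3: -0.007284+0.003660i × -0.148661+0.144275i = +0.000555-0.001595i  (running Σ = +0.000581-0.001582i)
  m=-2: +0.064679-0.020745i × -0.357083-0.210941i = -0.027472-0.006236i  (running Σ = -0.026890-0.007818i)
  m=-1: -0.323680+0.050637i × +0.093072-0.340545i = -0.012881+0.114940i  (running Σ = -0.039772+0.107122i)
  m=0: +0.701549-0.000000i × -0.177136+0.000000i = -0.124270+0.000000i  (running Σ = -0.164041+0.107122i)
  m=1: +0.323680+0.050637i × -0.093072-0.340545i = -0.012881-0.114940i  (running Σ = -0.176923-0.007818i)
  m=2: +0.064679+0.020745i × -0.357083+0.210941i = -0.027472+0.006236i  (running Σ = -0.204394-0.001582i)
  m=3: +0.007284+0.003660i × +0.148661+0.144275i = +0.000555+0.001595i  (running Σ = -0.203839+0.000013i)
  m=4: +0.000448+0.000321i × +0.025799-0.046820i = +0.000027-0.000013i  (running Σ = -0.203813-0.000000i)
Total Σ_m = -0.203813-0.000000i. Multiply by 1.396263: -0.284576-0.000000i. P_4(cos γ) = -0.284576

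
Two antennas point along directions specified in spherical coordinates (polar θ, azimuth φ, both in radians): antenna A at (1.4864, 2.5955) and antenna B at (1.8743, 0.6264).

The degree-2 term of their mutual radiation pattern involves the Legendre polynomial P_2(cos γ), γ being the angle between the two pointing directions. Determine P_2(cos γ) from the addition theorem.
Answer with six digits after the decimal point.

-0.267141

Addition theorem: P_2(cos γ) = (4π/5) Σ_m Y*_{lm}(Ω₁) Y_{lm}(Ω₂), m = −2…2:
  term(m=-2) = -0.094324-0.096463i   from Y*(Ω₁)=+0.176633-0.340434i, Y(Ω₂)=+0.109986-0.334135i
  term(m=-1) = +0.005545-0.013179i   from Y*(Ω₁)=-0.055453+0.033701i, Y(Ω₂)=-0.178503+0.129168i
  term(m=+0) = +0.071265+0.000000i   from Y*(Ω₁)=-0.308668-0.000000i, Y(Ω₂)=-0.230879+0.000000i
  term(m=+1) = +0.005545+0.013179i   from Y*(Ω₁)=+0.055453+0.033701i, Y(Ω₂)=+0.178503+0.129168i
  term(m=+2) = -0.094324+0.096463i   from Y*(Ω₁)=+0.176633+0.340434i, Y(Ω₂)=+0.109986+0.334135i
Σ over m = -0.106292+0.000000i; ×(4π/5) → -0.267141+0.000000i. Real part: -0.267141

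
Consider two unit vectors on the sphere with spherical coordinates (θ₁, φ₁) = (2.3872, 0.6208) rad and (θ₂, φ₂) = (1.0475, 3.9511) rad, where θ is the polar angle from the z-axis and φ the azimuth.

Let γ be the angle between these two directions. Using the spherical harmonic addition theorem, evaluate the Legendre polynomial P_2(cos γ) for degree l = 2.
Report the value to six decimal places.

Addition theorem: P_2(cos γ) = (4π/5) Σ_m Y*_{lm}(Ω₁) Y_{lm}(Ω₂), m = −2…2:
  m=-2: 0.05857 + 0.17144j × -0.01397 - 0.28947j = 0.04881 - 0.01935j  (running Σ = 0.04881 - 0.01935j)
  m=-1: -0.31360 - 0.22426j × -0.23069 + 0.24209j = 0.12664 - 0.02418j  (running Σ = 0.17544 - 0.04353j)
  m=0: 0.18701 + 0.00000j × -0.07910 + 0.00000j = -0.01479 + 0.00000j  (running Σ = 0.16065 - 0.04353j)
  m=1: 0.31360 - 0.22426j × 0.23069 + 0.24209j = 0.12664 + 0.02418j  (running Σ = 0.28729 - 0.01935j)
  m=2: 0.05857 - 0.17144j × -0.01397 + 0.28947j = 0.04881 + 0.01935j  (running Σ = 0.33610 + 0.00000j)
Σ over m = 0.33610 + 0.00000j; ×(4π/5) → 0.84470 + 0.00000j. Real part: 0.844702

0.844702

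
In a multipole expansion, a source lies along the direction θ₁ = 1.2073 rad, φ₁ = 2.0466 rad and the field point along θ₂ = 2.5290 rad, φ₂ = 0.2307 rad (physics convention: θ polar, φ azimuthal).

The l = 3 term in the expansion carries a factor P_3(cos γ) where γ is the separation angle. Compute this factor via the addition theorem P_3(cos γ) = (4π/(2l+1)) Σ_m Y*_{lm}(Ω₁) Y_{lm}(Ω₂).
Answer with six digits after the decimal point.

0.445005

Term-by-term m-sum for l=3 (normalisation 4π/7 = 1.795196):
  m=-3: (0.337170, -0.048679) × (0.061065, -0.050615) = (0.018125, -0.020038)  (running Σ = (0.018125, -0.020038))
  m=-2: (-0.184227, -0.258497) × (-0.247535, 0.123073) = (0.077417, 0.041314)  (running Σ = (0.095542, 0.021275))
  m=-1: (0.050909, -0.098797) × (0.424565, -0.099723) = (0.011762, -0.047022)  (running Σ = (0.107304, -0.025747))
  m=0: (-0.314180, -0.000000) × (-0.105924, 0.000000) = (0.033279, 0.000000)  (running Σ = (0.140583, -0.025747))
  m=1: (-0.050909, -0.098797) × (-0.424565, -0.099723) = (0.011762, 0.047022)  (running Σ = (0.152345, 0.021275))
  m=2: (-0.184227, 0.258497) × (-0.247535, -0.123073) = (0.077417, -0.041314)  (running Σ = (0.229761, -0.020038))
  m=3: (-0.337170, -0.048679) × (-0.061065, -0.050615) = (0.018125, 0.020038)  (running Σ = (0.247887, 0.000000))
Accumulated sum (0.247887, 0.000000); after 4π/(2l+1) scaling, (0.445005, 0.000000) ⇒ P_3 = 0.445005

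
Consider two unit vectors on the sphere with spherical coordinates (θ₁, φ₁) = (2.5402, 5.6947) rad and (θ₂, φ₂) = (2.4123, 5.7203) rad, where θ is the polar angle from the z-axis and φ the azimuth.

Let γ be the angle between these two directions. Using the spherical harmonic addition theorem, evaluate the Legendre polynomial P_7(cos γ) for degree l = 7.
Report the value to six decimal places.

Addition theorem: P_7(cos γ) = (4π/15) Σ_m Y*_{lm}(Ω₁) Y_{lm}(Ω₂), m = −7…7:
  m=-7: -0.00519 + 0.00770j × -0.02035 - 0.02089j = 0.00027 - 0.00005j  (running Σ = 0.00027 - 0.00005j)
  m=-6: 0.04682 - 0.01921j × 0.11874 + 0.02852j = 0.00611 - 0.00095j  (running Σ = 0.00637 - 0.00099j)
  m=-5: -0.16346 - 0.03299j × -0.28427 + 0.09647j = 0.04965 - 0.00639j  (running Σ = 0.05603 - 0.00738j)
  m=-4: 0.25542 + 0.25657j × 0.28705 - 0.35443j = 0.16426 - 0.01688j  (running Σ = 0.22028 - 0.02426j)
  m=-3: -0.09391 - 0.47631j × -0.04045 + 0.34161j = 0.16651 - 0.01281j  (running Σ = 0.38679 - 0.03708j)
  m=-2: -0.10004 + 0.24076j × 0.04358 + 0.09137j = -0.02636 + 0.00135j  (running Σ = 0.36043 - 0.03573j)
  m=-1: -0.21654 + 0.14451j × -0.33209 - 0.20954j = 0.10219 - 0.00262j  (running Σ = 0.46262 - 0.03834j)
  m=0: 0.35742 + 0.00000j × 0.01803 + 0.00000j = 0.00645 + 0.00000j  (running Σ = 0.46907 - 0.03834j)
  m=1: 0.21654 + 0.14451j × 0.33209 - 0.20954j = 0.10219 + 0.00262j  (running Σ = 0.57126 - 0.03573j)
  m=2: -0.10004 - 0.24076j × 0.04358 - 0.09137j = -0.02636 - 0.00135j  (running Σ = 0.54490 - 0.03708j)
  m=3: 0.09391 - 0.47631j × 0.04045 + 0.34161j = 0.16651 + 0.01281j  (running Σ = 0.71141 - 0.02426j)
  m=4: 0.25542 - 0.25657j × 0.28705 + 0.35443j = 0.16426 + 0.01688j  (running Σ = 0.87567 - 0.00738j)
  m=5: 0.16346 - 0.03299j × 0.28427 + 0.09647j = 0.04965 + 0.00639j  (running Σ = 0.92532 - 0.00099j)
  m=6: 0.04682 + 0.01921j × 0.11874 - 0.02852j = 0.00611 + 0.00095j  (running Σ = 0.93143 - 0.00005j)
  m=7: 0.00519 + 0.00770j × 0.02035 - 0.02089j = 0.00027 + 0.00005j  (running Σ = 0.93169 + 0.00000j)
Total Σ_m = 0.93169 + 0.00000j. Multiply by 0.837758: 0.78053 + 0.00000j. P_7(cos γ) = 0.780533

0.780533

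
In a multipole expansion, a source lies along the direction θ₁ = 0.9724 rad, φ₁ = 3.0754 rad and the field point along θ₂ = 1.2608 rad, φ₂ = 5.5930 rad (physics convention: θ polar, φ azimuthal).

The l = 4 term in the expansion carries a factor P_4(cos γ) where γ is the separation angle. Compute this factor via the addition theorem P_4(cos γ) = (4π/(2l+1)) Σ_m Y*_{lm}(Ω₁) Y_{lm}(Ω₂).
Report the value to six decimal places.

Expand P_4 via completeness: Σ_{m} conj(Y_{4,m}) at Ω₁ times Y_{4,m} at Ω₂ —
  term(m=-4) = -0.05996 + 0.04517j   from Y*(Ω₁)=0.19905 - 0.05397j, Y(Ω₂)=-0.33792 + 0.13530j
  term(m=-3) = 0.03891 - 0.12526j   from Y*(Ω₁)=-0.38989 + 0.07846j, Y(Ω₂)=-0.15804 + 0.28946j
  term(m=-2) = -0.00936 - 0.02797j   from Y*(Ω₁)=0.27647 - 0.03682j, Y(Ω₂)=-0.02002 - 0.10385j
  term(m=-1) = -0.04492 - 0.03234j   from Y*(Ω₁)=0.17109 - 0.01134j, Y(Ω₂)=-0.24891 - 0.20551j
  term(m=+0) = -0.01714 + 0.00000j   from Y*(Ω₁)=-0.31687 + 0.00000j, Y(Ω₂)=0.05409 + 0.00000j
  term(m=+1) = -0.04492 + 0.03234j   from Y*(Ω₁)=-0.17109 - 0.01134j, Y(Ω₂)=0.24891 - 0.20551j
  term(m=+2) = -0.00936 + 0.02797j   from Y*(Ω₁)=0.27647 + 0.03682j, Y(Ω₂)=-0.02002 + 0.10385j
  term(m=+3) = 0.03891 + 0.12526j   from Y*(Ω₁)=0.38989 + 0.07846j, Y(Ω₂)=0.15804 + 0.28946j
  term(m=+4) = -0.05996 - 0.04517j   from Y*(Ω₁)=0.19905 + 0.05397j, Y(Ω₂)=-0.33792 - 0.13530j
Accumulated sum -0.16779 - 0.00000j; after 4π/(2l+1) scaling, -0.23429 - 0.00000j ⇒ P_4 = -0.234286

-0.234286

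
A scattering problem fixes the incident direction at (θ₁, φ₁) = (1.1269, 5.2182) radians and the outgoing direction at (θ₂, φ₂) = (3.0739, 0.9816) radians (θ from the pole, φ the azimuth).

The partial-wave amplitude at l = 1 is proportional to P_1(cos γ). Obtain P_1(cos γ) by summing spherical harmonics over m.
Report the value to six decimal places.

-0.456457

Expand P_1 via completeness: Σ_{m} conj(Y_{1,m}) at Ω₁ times Y_{1,m} at Ω₂ —
  [-1]  conj(Y_{1,-1})(Ω₁) = 0.15117 - 0.27294j ; Y_{1,-1}(Ω₂) = 0.01299 - 0.01943j ; Δ = -0.00334 - 0.00648j
  [+0]  conj(Y_{1,0})(Ω₁) = 0.20984 + 0.00000j ; Y_{1,0}(Ω₂) = -0.48748 + 0.00000j ; Δ = -0.10229 + 0.00000j
  [+1]  conj(Y_{1,1})(Ω₁) = -0.15117 - 0.27294j ; Y_{1,1}(Ω₂) = -0.01299 - 0.01943j ; Δ = -0.00334 + 0.00648j
Σ over m = -0.10897 + 0.00000j; ×(4π/3) → -0.45646 + 0.00000j. Real part: -0.456457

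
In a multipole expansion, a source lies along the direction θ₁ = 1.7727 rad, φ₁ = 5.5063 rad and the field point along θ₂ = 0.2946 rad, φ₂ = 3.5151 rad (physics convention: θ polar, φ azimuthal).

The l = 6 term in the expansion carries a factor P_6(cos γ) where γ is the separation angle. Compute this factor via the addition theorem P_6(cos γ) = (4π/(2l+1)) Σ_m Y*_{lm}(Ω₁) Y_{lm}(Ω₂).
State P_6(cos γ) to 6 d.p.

Term-by-term m-sum for l=6 (normalisation 4π/13 = 0.966644):
  m=-6: -0.02181 + 0.42656j × -0.00018 - 0.00023j = 0.00010 - 0.00007j  (running Σ = 0.00010 - 0.00007j)
  m=-5: 0.22307 - 0.20485j × 0.00097 + 0.00316j = 0.00086 + 0.00051j  (running Σ = 0.00096 + 0.00044j)
  m=-4: 0.18317 + 0.00624j × 0.00176 - 0.02294j = 0.00047 - 0.00419j  (running Σ = 0.00143 - 0.00376j)
  m=-3: -0.21639 - 0.22774j × -0.04697 + 0.09716j = 0.03229 - 0.01033j  (running Σ = 0.03372 - 0.01408j)
  m=-2: 0.00175 - 0.10299j × 0.24555 - 0.22738j = -0.02299 - 0.02569j  (running Σ = 0.01073 - 0.03977j)
  m=-1: -0.22203 + 0.21828j × -0.55413 + 0.21717j = 0.07563 - 0.16918j  (running Σ = 0.08636 - 0.20895j)
  m=0: -0.08085 + 0.00000j × 0.27873 + 0.00000j = -0.02254 + 0.00000j  (running Σ = 0.06383 - 0.20895j)
  m=1: 0.22203 + 0.21828j × 0.55413 + 0.21717j = 0.07563 + 0.16918j  (running Σ = 0.13946 - 0.03977j)
  m=2: 0.00175 + 0.10299j × 0.24555 + 0.22738j = -0.02299 + 0.02569j  (running Σ = 0.11647 - 0.01408j)
  m=3: 0.21639 - 0.22774j × 0.04697 + 0.09716j = 0.03229 + 0.01033j  (running Σ = 0.14876 - 0.00376j)
  m=4: 0.18317 - 0.00624j × 0.00176 + 0.02294j = 0.00047 + 0.00419j  (running Σ = 0.14923 + 0.00044j)
  m=5: -0.22307 - 0.20485j × -0.00097 + 0.00316j = 0.00086 - 0.00051j  (running Σ = 0.15009 - 0.00007j)
  m=6: -0.02181 - 0.42656j × -0.00018 + 0.00023j = 0.00010 + 0.00007j  (running Σ = 0.15019 + 0.00000j)
Total Σ_m = 0.15019 + 0.00000j. Multiply by 0.966644: 0.14518 + 0.00000j. P_6(cos γ) = 0.145182

0.145182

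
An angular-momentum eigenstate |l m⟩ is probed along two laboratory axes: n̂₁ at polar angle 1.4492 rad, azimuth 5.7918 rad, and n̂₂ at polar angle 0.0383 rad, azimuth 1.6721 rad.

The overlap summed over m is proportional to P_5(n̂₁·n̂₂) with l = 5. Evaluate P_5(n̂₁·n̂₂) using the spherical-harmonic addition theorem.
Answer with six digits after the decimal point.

Expand P_5 via completeness: Σ_{m} conj(Y_{5,m}) at Ω₁ times Y_{5,m} at Ω₂ —
  m=-5: -0.34645 - 0.28285j × -0.00000 - 0.00000j = -0.00000 + 0.00000j  (running Σ = -0.00000 + 0.00000j)
  m=-4: -0.06647 - 0.15954j × 0.00000 - 0.00000j = -0.00000 - 0.00000j  (running Σ = -0.00000 - 0.00000j)
  m=-3: -0.02832 + 0.29217j × 0.00005 + 0.00015j = -0.00004 + 0.00001j  (running Σ = -0.00004 + 0.00001j)
  m=-2: -0.10740 + 0.16109j × -0.00485 + 0.00100j = 0.00036 - 0.00089j  (running Σ = 0.00032 - 0.00088j)
  m=-1: 0.22384 - 0.11979j × -0.00987 - 0.09711j = -0.01384 - 0.02055j  (running Σ = -0.01353 - 0.02143j)
  m=0: 0.19837 + 0.00000j × 0.92534 + 0.00000j = 0.18356 + 0.00000j  (running Σ = 0.17003 - 0.02143j)
  m=1: -0.22384 - 0.11979j × 0.00987 - 0.09711j = -0.01384 + 0.02055j  (running Σ = 0.15619 - 0.00088j)
  m=2: -0.10740 - 0.16109j × -0.00485 - 0.00100j = 0.00036 + 0.00089j  (running Σ = 0.15655 + 0.00001j)
  m=3: 0.02832 + 0.29217j × -0.00005 + 0.00015j = -0.00004 - 0.00001j  (running Σ = 0.15651 - 0.00000j)
  m=4: -0.06647 + 0.15954j × 0.00000 + 0.00000j = -0.00000 + 0.00000j  (running Σ = 0.15651 + 0.00000j)
  m=5: 0.34645 - 0.28285j × 0.00000 - 0.00000j = -0.00000 - 0.00000j  (running Σ = 0.15651 - 0.00000j)
Accumulated sum 0.15651 - 0.00000j; after 4π/(2l+1) scaling, 0.17879 - 0.00000j ⇒ P_5 = 0.178792

0.178792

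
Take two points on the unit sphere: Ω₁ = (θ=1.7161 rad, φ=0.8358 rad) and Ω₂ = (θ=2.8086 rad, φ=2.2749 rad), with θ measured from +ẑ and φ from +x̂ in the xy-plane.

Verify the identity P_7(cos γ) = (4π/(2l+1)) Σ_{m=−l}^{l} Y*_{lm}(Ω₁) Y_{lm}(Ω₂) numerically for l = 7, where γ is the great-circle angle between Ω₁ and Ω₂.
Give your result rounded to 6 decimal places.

Addition theorem: P_7(cos γ) = (4π/15) Σ_m Y*_{lm}(Ω₁) Y_{lm}(Ω₂), m = −7…7:
  term(m=-7) = (-0.000074, 0.000056)   from Y*(Ω₁)=(0.421530, -0.194643), Y(Ω₂)=(-0.000195, 0.000043)
  term(m=-6) = (-0.000386, -0.000390)   from Y*(Ω₁)=(-0.075713, 0.242684), Y(Ω₂)=(-0.001011, 0.001905)
  term(m=-5) = (-0.002251, 0.002909)   from Y*(Ω₁)=(0.128717, 0.217987), Y(Ω₂)=(0.005375, 0.013498)
  term(m=-4) = (-0.016371, -0.009522)   from Y*(Ω₁)=(-0.272161, -0.055625), Y(Ω₂)=(0.064605, 0.021781)
  term(m=-3) = (-0.015556, 0.037304)   from Y*(Ω₁)=(-0.144967, 0.106631), Y(Ω₂)=(0.192460, -0.115763)
  term(m=-2) = (-0.133046, -0.035877)   from Y*(Ω₁)=(0.028472, -0.281497), Y(Ω₂)=(0.078838, -0.480613)
  term(m=-1) = (-0.010887, 0.082186)   from Y*(Ω₁)=(-0.101010, -0.111742), Y(Ω₂)=(-0.356289, -0.419495)
  term(m=+0) = (0.015030, 0.000000)   from Y*(Ω₁)=(0.283726, -0.000000), Y(Ω₂)=(0.052972, 0.000000)
  term(m=+1) = (-0.010887, -0.082186)   from Y*(Ω₁)=(0.101010, -0.111742), Y(Ω₂)=(0.356289, -0.419495)
  term(m=+2) = (-0.133046, 0.035877)   from Y*(Ω₁)=(0.028472, 0.281497), Y(Ω₂)=(0.078838, 0.480613)
  term(m=+3) = (-0.015556, -0.037304)   from Y*(Ω₁)=(0.144967, 0.106631), Y(Ω₂)=(-0.192460, -0.115763)
  term(m=+4) = (-0.016371, 0.009522)   from Y*(Ω₁)=(-0.272161, 0.055625), Y(Ω₂)=(0.064605, -0.021781)
  term(m=+5) = (-0.002251, -0.002909)   from Y*(Ω₁)=(-0.128717, 0.217987), Y(Ω₂)=(-0.005375, 0.013498)
  term(m=+6) = (-0.000386, 0.000390)   from Y*(Ω₁)=(-0.075713, -0.242684), Y(Ω₂)=(-0.001011, -0.001905)
  term(m=+7) = (-0.000074, -0.000056)   from Y*(Ω₁)=(-0.421530, -0.194643), Y(Ω₂)=(0.000195, 0.000043)
Accumulated sum (-0.342112, 0.000000); after 4π/(2l+1) scaling, (-0.286607, 0.000000) ⇒ P_7 = -0.286607

-0.286607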